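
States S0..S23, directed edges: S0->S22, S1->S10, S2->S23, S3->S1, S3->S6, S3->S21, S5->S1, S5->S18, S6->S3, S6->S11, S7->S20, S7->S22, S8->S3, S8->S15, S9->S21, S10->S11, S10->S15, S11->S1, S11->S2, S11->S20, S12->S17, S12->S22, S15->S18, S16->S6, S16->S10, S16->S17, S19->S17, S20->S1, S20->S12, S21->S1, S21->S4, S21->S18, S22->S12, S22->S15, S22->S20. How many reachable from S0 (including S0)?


BFS from S0:
  layer 0: {S0}
  layer 1: {S22}
  layer 2: {S12, S15, S20}
  layer 3: {S1, S17, S18}
  layer 4: {S10}
  layer 5: {S11}
  layer 6: {S2}
  layer 7: {S23}
Reachable set: {S0, S1, S2, S10, S11, S12, S15, S17, S18, S20, S22, S23}
Count = 12

12


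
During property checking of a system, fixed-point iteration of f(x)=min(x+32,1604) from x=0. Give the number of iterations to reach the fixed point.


Step 1: x=0, cap=1604, increment=32
Step 2: x grows by 32 each step until capped at 1604; fixed point is x=1604
Step 3: iterations = ceil(1604/32) = 51

51


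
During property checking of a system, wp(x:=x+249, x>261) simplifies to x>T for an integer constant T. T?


Formula: wp(x:=E, P) = P[E/x] (substitute E for x in postcondition)
Step 1: Postcondition: x>261
Step 2: Substitute x+249 for x: x+249>261
Step 3: Solve for x: x > 261-249 = 12

12


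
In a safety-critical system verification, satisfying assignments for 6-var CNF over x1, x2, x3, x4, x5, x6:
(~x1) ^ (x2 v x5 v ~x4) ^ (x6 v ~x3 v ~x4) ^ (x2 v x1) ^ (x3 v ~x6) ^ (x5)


CNF with 6 clauses over 6 vars (64 assignments).
An assignment satisfies CNF iff every clause has >=1 true literal.
Check each row (bits = x1,x2,x3,x4,x5,x6; clause T/F shown):
  row 0 [000000]: clauses=TTTFTF -> 0
  row 1 [000001]: clauses=TTTFFF -> 0
  row 2 [000010]: clauses=TTTFTT -> 0
  row 3 [000011]: clauses=TTTFFT -> 0
  row 4 [000100]: clauses=TFTFTF -> 0
  (every remaining row is evaluated the same way; all 64 results are listed next)
Full result column, 8 rows per line (x1,x2,x3 fixed per line; x4,x5,x6 runs 000..111 left to right):
  rows 0-7 [x1,x2,x3=000]: 00000000  (ones: 0)
  rows 8-15 [x1,x2,x3=001]: 00000000  (ones: 0)
  rows 16-23 [x1,x2,x3=010]: 00100010  (ones: 2)
  rows 24-31 [x1,x2,x3=011]: 00110001  (ones: 3)
  rows 32-39 [x1,x2,x3=100]: 00000000  (ones: 0)
  rows 40-47 [x1,x2,x3=101]: 00000000  (ones: 0)
  rows 48-55 [x1,x2,x3=110]: 00000000  (ones: 0)
  rows 56-63 [x1,x2,x3=111]: 00000000  (ones: 0)
Satisfying assignments = 0+0+2+3+0+0+0+0 = 5

5


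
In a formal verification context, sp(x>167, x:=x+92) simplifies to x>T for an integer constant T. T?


Formula: sp(P, x:=E) = exists old_x. (x = E[old_x/x]) AND P[old_x/x] (old_x is the value of x before the assignment; eliminate old_x by solving x = E[old_x/x] for old_x)
Step 1: Precondition P: x>167, i.e. old_x > 167
Step 2: Assignment gives x = old_x + 92, so old_x = x - 92
Step 3: Substitute into P: x - 92 > 167
Step 4: Simplify: x > 167+92 = 259

259


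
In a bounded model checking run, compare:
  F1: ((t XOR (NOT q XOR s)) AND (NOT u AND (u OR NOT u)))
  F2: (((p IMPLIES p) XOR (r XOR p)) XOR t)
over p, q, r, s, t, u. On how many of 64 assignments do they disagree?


F1 = ((t XOR (NOT q XOR s)) AND (NOT u AND (u OR NOT u)))
F2 = (((p IMPLIES p) XOR (r XOR p)) XOR t)
Evaluate both on each of 64 rows (bits = p,q,r,s,t,u):
  row 0 [000000]: F1=1 F2=1 -> 0
  row 1 [000001]: F1=0 F2=1 (differ) -> 1
  row 2 [000010]: F1=0 F2=0 -> 0
  row 3 [000011]: F1=0 F2=0 -> 0
  row 4 [000100]: F1=0 F2=1 (differ) -> 1
  (every remaining row is evaluated the same way; all 64 results are listed next)
Full result column, 8 rows per line (p,q,r fixed per line; s,t,u runs 000..111 left to right):
  rows 0-7 [p,q,r=000]: 01001110  (ones: 4)
  rows 8-15 [p,q,r=001]: 10110001  (ones: 4)
  rows 16-23 [p,q,r=010]: 11100100  (ones: 4)
  rows 24-31 [p,q,r=011]: 00011011  (ones: 4)
  rows 32-39 [p,q,r=100]: 10110001  (ones: 4)
  rows 40-47 [p,q,r=101]: 01001110  (ones: 4)
  rows 48-55 [p,q,r=110]: 00011011  (ones: 4)
  rows 56-63 [p,q,r=111]: 11100100  (ones: 4)
Disagreements = 4+4+4+4+4+4+4+4 = 32

32


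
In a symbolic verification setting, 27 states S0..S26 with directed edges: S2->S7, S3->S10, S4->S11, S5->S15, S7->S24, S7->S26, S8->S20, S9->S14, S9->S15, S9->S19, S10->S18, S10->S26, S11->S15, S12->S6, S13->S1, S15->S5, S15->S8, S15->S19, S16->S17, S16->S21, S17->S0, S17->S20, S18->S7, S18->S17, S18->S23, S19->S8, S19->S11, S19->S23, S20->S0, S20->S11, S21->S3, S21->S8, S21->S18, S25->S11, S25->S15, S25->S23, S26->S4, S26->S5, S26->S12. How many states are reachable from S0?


BFS from S0:
  layer 0: {S0}
Reachable set: {S0}
Count = 1

1


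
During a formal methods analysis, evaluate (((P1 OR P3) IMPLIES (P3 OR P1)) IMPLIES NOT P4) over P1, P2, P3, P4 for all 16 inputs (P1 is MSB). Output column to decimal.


Formula: (((P1 OR P3) IMPLIES (P3 OR P1)) IMPLIES NOT P4) over P1, P2, P3, P4 (16 rows)
Evaluate each row (bits = P1,P2,P3,P4, MSB first):
  row 0 [0000]: (((0 OR 0) IMPLIES (0 OR 0)) IMPLIES NOT 0) -> 1
  row 1 [0001]: (((0 OR 0) IMPLIES (0 OR 0)) IMPLIES NOT 1) -> 0
  row 2 [0010]: (((0 OR 1) IMPLIES (1 OR 0)) IMPLIES NOT 0) -> 1
  row 3 [0011]: (((0 OR 1) IMPLIES (1 OR 0)) IMPLIES NOT 1) -> 0
  row 4 [0100]: (((0 OR 0) IMPLIES (0 OR 0)) IMPLIES NOT 0) -> 1
  row 5 [0101]: (((0 OR 0) IMPLIES (0 OR 0)) IMPLIES NOT 1) -> 0
  row 6 [0110]: (((0 OR 1) IMPLIES (1 OR 0)) IMPLIES NOT 0) -> 1
  row 7 [0111]: (((0 OR 1) IMPLIES (1 OR 0)) IMPLIES NOT 1) -> 0
  row 8 [1000]: (((1 OR 0) IMPLIES (0 OR 1)) IMPLIES NOT 0) -> 1
  row 9 [1001]: (((1 OR 0) IMPLIES (0 OR 1)) IMPLIES NOT 1) -> 0
  row 10 [1010]: (((1 OR 1) IMPLIES (1 OR 1)) IMPLIES NOT 0) -> 1
  row 11 [1011]: (((1 OR 1) IMPLIES (1 OR 1)) IMPLIES NOT 1) -> 0
  row 12 [1100]: (((1 OR 0) IMPLIES (0 OR 1)) IMPLIES NOT 0) -> 1
  row 13 [1101]: (((1 OR 0) IMPLIES (0 OR 1)) IMPLIES NOT 1) -> 0
  row 14 [1110]: (((1 OR 1) IMPLIES (1 OR 1)) IMPLIES NOT 0) -> 1
  row 15 [1111]: (((1 OR 1) IMPLIES (1 OR 1)) IMPLIES NOT 1) -> 0
Full result column, 4 rows per line (P1,P2 fixed per line; P3,P4 runs 00..11 left to right):
  rows 0-3 [P1,P2=00]: 1010  = hex A
  rows 4-7 [P1,P2=01]: 1010  = hex A
  rows 8-11 [P1,P2=10]: 1010  = hex A
  rows 12-15 [P1,P2=11]: 1010  = hex A
Output column (row 0 .. row 15) = 1010101010101010
Output column grouped in 4s = 1010 1010 1010 1010 = 0xAAAA
Convert to decimal digit by digit (value = value*16 + digit):
  A -> 10
  10*16 + 10 (A) = 170
  170*16 + 10 (A) = 2730
  2730*16 + 10 (A) = 43690
Decimal = 43690

43690


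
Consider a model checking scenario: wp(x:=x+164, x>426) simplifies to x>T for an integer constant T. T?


Formula: wp(x:=E, P) = P[E/x] (substitute E for x in postcondition)
Step 1: Postcondition: x>426
Step 2: Substitute x+164 for x: x+164>426
Step 3: Solve for x: x > 426-164 = 262

262


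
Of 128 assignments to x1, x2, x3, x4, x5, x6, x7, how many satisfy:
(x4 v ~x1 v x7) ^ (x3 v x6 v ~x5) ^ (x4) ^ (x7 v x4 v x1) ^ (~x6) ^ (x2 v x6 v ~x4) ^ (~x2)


CNF with 7 clauses over 7 vars (128 assignments).
An assignment satisfies CNF iff every clause has >=1 true literal.
Check each row (bits = x1,x2,x3,x4,x5,x6,x7; clause T/F shown):
  row 0 [0000000]: clauses=TTFFTTT -> 0
  row 1 [0000001]: clauses=TTFTTTT -> 0
  row 2 [0000010]: clauses=TTFFFTT -> 0
  row 3 [0000011]: clauses=TTFTFTT -> 0
  row 4 [0000100]: clauses=TFFFTTT -> 0
  (every remaining row is evaluated the same way; all 128 results are listed next)
Full result column, 8 rows per line (x1,x2,x3,x4 fixed per line; x5,x6,x7 runs 000..111 left to right):
  rows 0-7 [x1,x2,x3,x4=0000]: 00000000  (ones: 0)
  rows 8-15 [x1,x2,x3,x4=0001]: 00000000  (ones: 0)
  rows 16-23 [x1,x2,x3,x4=0010]: 00000000  (ones: 0)
  rows 24-31 [x1,x2,x3,x4=0011]: 00000000  (ones: 0)
  rows 32-39 [x1,x2,x3,x4=0100]: 00000000  (ones: 0)
  rows 40-47 [x1,x2,x3,x4=0101]: 00000000  (ones: 0)
  rows 48-55 [x1,x2,x3,x4=0110]: 00000000  (ones: 0)
  rows 56-63 [x1,x2,x3,x4=0111]: 00000000  (ones: 0)
  rows 64-71 [x1,x2,x3,x4=1000]: 00000000  (ones: 0)
  rows 72-79 [x1,x2,x3,x4=1001]: 00000000  (ones: 0)
  rows 80-87 [x1,x2,x3,x4=1010]: 00000000  (ones: 0)
  rows 88-95 [x1,x2,x3,x4=1011]: 00000000  (ones: 0)
  rows 96-103 [x1,x2,x3,x4=1100]: 00000000  (ones: 0)
  rows 104-111 [x1,x2,x3,x4=1101]: 00000000  (ones: 0)
  rows 112-119 [x1,x2,x3,x4=1110]: 00000000  (ones: 0)
  rows 120-127 [x1,x2,x3,x4=1111]: 00000000  (ones: 0)
Satisfying assignments = 0+0+0+0+0+0+0+0+0+0+0+0+0+0+0+0 = 0

0


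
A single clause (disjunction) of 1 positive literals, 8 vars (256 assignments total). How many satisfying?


Step 1: Total=2^8=256
Step 2: Unsat when all 1 false: 2^7=128
Step 3: Sat=256-128=128

128


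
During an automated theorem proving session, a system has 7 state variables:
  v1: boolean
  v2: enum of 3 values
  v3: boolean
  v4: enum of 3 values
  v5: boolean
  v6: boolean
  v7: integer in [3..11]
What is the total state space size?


State space = product of domain sizes of all variables.
Domain sizes:
  v1 (boolean): 2
  v2 (enum of 3 values): 3
  v3 (boolean): 2
  v4 (enum of 3 values): 3
  v5 (boolean): 2
  v6 (boolean): 2
  v7 (integer in [3..11]): 9
Product = 2 * 3 * 2 * 3 * 2 * 2 * 9 = 1296

1296


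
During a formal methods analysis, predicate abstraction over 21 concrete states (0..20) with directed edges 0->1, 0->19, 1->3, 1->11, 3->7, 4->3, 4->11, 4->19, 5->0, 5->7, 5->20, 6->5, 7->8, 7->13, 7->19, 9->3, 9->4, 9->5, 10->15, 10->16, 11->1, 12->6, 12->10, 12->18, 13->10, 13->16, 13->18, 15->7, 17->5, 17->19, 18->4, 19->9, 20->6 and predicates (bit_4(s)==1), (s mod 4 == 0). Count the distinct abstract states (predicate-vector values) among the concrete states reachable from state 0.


BFS from 0:
Concrete reachable: {0, 1, 3, 4, 5, 6, 7, 8, 9, 10, 11, 13, 15, 16, 18, 19, 20}
Abstract via predicates (bit_4(s)==1), (s mod 4 == 0):
  (0,0) <- {1, 3, 5, 6, 7, 9, 10, 11, 13, 15}
  (0,1) <- {0, 4, 8}
  (1,0) <- {18, 19}
  (1,1) <- {16, 20}
Distinct abstract states = 4

4


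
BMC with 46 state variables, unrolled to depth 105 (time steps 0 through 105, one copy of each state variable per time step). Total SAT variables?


BMC unrolls to depth k, creating one copy of each state var for steps 0..k.
Step count = 105 + 1 = 106 (steps 0 through 105)
Vars per step = 46
Total = 46 * 106 = 4876

4876


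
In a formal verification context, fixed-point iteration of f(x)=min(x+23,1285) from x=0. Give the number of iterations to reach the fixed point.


Step 1: x=0, cap=1285, increment=23
Step 2: x grows by 23 each step until capped at 1285; fixed point is x=1285
Step 3: iterations = ceil(1285/23) = 56

56


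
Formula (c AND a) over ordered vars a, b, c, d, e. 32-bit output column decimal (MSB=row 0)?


Formula: (c AND a) over a, b, c, d, e (32 rows)
Evaluate each row (bits = a,b,c,d,e, MSB first):
  row 0 [00000]: (0 AND 0) -> 0
  row 1 [00001]: (0 AND 0) -> 0
  row 2 [00010]: (0 AND 0) -> 0
  row 3 [00011]: (0 AND 0) -> 0
  row 4 [00100]: (1 AND 0) -> 0
  row 5 [00101]: (1 AND 0) -> 0
  row 6 [00110]: (1 AND 0) -> 0
  row 7 [00111]: (1 AND 0) -> 0
  row 8 [01000]: (0 AND 0) -> 0
  row 9 [01001]: (0 AND 0) -> 0
  row 10 [01010]: (0 AND 0) -> 0
  row 11 [01011]: (0 AND 0) -> 0
  row 12 [01100]: (1 AND 0) -> 0
  row 13 [01101]: (1 AND 0) -> 0
  row 14 [01110]: (1 AND 0) -> 0
  row 15 [01111]: (1 AND 0) -> 0
  row 16 [10000]: (0 AND 1) -> 0
  row 17 [10001]: (0 AND 1) -> 0
  row 18 [10010]: (0 AND 1) -> 0
  row 19 [10011]: (0 AND 1) -> 0
  row 20 [10100]: (1 AND 1) -> 1
  row 21 [10101]: (1 AND 1) -> 1
  row 22 [10110]: (1 AND 1) -> 1
  row 23 [10111]: (1 AND 1) -> 1
  row 24 [11000]: (0 AND 1) -> 0
  row 25 [11001]: (0 AND 1) -> 0
  row 26 [11010]: (0 AND 1) -> 0
  row 27 [11011]: (0 AND 1) -> 0
  row 28 [11100]: (1 AND 1) -> 1
  row 29 [11101]: (1 AND 1) -> 1
  row 30 [11110]: (1 AND 1) -> 1
  row 31 [11111]: (1 AND 1) -> 1
Full result column, 4 rows per line (a,b,c fixed per line; d,e runs 00..11 left to right):
  rows 0-3 [a,b,c=000]: 0000  = hex 0
  rows 4-7 [a,b,c=001]: 0000  = hex 0
  rows 8-11 [a,b,c=010]: 0000  = hex 0
  rows 12-15 [a,b,c=011]: 0000  = hex 0
  rows 16-19 [a,b,c=100]: 0000  = hex 0
  rows 20-23 [a,b,c=101]: 1111  = hex F
  rows 24-27 [a,b,c=110]: 0000  = hex 0
  rows 28-31 [a,b,c=111]: 1111  = hex F
Output column (row 0 .. row 31) = 00000000000000000000111100001111
Output column grouped in 4s = 0000 0000 0000 0000 0000 1111 0000 1111 = 0x00000F0F
Convert to decimal digit by digit (value = value*16 + digit):
  0 -> 0
  0*16 + 0 = 0
  0*16 + 0 = 0
  0*16 + 0 = 0
  0*16 + 0 = 0
  0*16 + 15 (F) = 15
  15*16 + 0 = 240
  240*16 + 15 (F) = 3855
Decimal = 3855

3855


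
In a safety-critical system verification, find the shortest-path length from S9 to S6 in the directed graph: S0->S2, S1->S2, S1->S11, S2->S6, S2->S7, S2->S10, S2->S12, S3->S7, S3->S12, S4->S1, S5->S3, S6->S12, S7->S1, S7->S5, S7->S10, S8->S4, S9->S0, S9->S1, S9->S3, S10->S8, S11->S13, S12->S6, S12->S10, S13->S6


BFS layer-by-layer from S9:
  dist 0: {S9}
  dist 1: {S0, S1, S3}
  dist 2: {S2, S7, S11, S12}
  dist 3: {S5, S6, S10, S13}
  -> S6 reached at distance 3
Shortest path length = 3

3


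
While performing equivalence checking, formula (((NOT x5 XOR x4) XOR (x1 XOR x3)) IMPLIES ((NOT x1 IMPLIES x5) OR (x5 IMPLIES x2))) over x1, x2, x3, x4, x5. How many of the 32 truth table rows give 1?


Formula: (((NOT x5 XOR x4) XOR (x1 XOR x3)) IMPLIES ((NOT x1 IMPLIES x5) OR (x5 IMPLIES x2))) over 5 vars (32 rows)
Evaluate each row (x1, x2, x3, x4, x5 as bits, MSB first):
  row 0 [00000]: (((NOT 0 XOR 0) XOR (0 XOR 0)) IMPLIES ((NOT 0 IMPLIES 0) OR (0 IMPLIES 0))) -> 1
  row 1 [00001]: (((NOT 1 XOR 0) XOR (0 XOR 0)) IMPLIES ((NOT 0 IMPLIES 1) OR (1 IMPLIES 0))) -> 1
  row 2 [00010]: (((NOT 0 XOR 1) XOR (0 XOR 0)) IMPLIES ((NOT 0 IMPLIES 0) OR (0 IMPLIES 0))) -> 1
  row 3 [00011]: (((NOT 1 XOR 1) XOR (0 XOR 0)) IMPLIES ((NOT 0 IMPLIES 1) OR (1 IMPLIES 0))) -> 1
  row 4 [00100]: (((NOT 0 XOR 0) XOR (0 XOR 1)) IMPLIES ((NOT 0 IMPLIES 0) OR (0 IMPLIES 0))) -> 1
  row 5 [00101]: (((NOT 1 XOR 0) XOR (0 XOR 1)) IMPLIES ((NOT 0 IMPLIES 1) OR (1 IMPLIES 0))) -> 1
  row 6 [00110]: (((NOT 0 XOR 1) XOR (0 XOR 1)) IMPLIES ((NOT 0 IMPLIES 0) OR (0 IMPLIES 0))) -> 1
  row 7 [00111]: (((NOT 1 XOR 1) XOR (0 XOR 1)) IMPLIES ((NOT 0 IMPLIES 1) OR (1 IMPLIES 0))) -> 1
  row 8 [01000]: (((NOT 0 XOR 0) XOR (0 XOR 0)) IMPLIES ((NOT 0 IMPLIES 0) OR (0 IMPLIES 1))) -> 1
  row 9 [01001]: (((NOT 1 XOR 0) XOR (0 XOR 0)) IMPLIES ((NOT 0 IMPLIES 1) OR (1 IMPLIES 1))) -> 1
  row 10 [01010]: (((NOT 0 XOR 1) XOR (0 XOR 0)) IMPLIES ((NOT 0 IMPLIES 0) OR (0 IMPLIES 1))) -> 1
  row 11 [01011]: (((NOT 1 XOR 1) XOR (0 XOR 0)) IMPLIES ((NOT 0 IMPLIES 1) OR (1 IMPLIES 1))) -> 1
  row 12 [01100]: (((NOT 0 XOR 0) XOR (0 XOR 1)) IMPLIES ((NOT 0 IMPLIES 0) OR (0 IMPLIES 1))) -> 1
  row 13 [01101]: (((NOT 1 XOR 0) XOR (0 XOR 1)) IMPLIES ((NOT 0 IMPLIES 1) OR (1 IMPLIES 1))) -> 1
  row 14 [01110]: (((NOT 0 XOR 1) XOR (0 XOR 1)) IMPLIES ((NOT 0 IMPLIES 0) OR (0 IMPLIES 1))) -> 1
  row 15 [01111]: (((NOT 1 XOR 1) XOR (0 XOR 1)) IMPLIES ((NOT 0 IMPLIES 1) OR (1 IMPLIES 1))) -> 1
  row 16 [10000]: (((NOT 0 XOR 0) XOR (1 XOR 0)) IMPLIES ((NOT 1 IMPLIES 0) OR (0 IMPLIES 0))) -> 1
  row 17 [10001]: (((NOT 1 XOR 0) XOR (1 XOR 0)) IMPLIES ((NOT 1 IMPLIES 1) OR (1 IMPLIES 0))) -> 1
  row 18 [10010]: (((NOT 0 XOR 1) XOR (1 XOR 0)) IMPLIES ((NOT 1 IMPLIES 0) OR (0 IMPLIES 0))) -> 1
  row 19 [10011]: (((NOT 1 XOR 1) XOR (1 XOR 0)) IMPLIES ((NOT 1 IMPLIES 1) OR (1 IMPLIES 0))) -> 1
  row 20 [10100]: (((NOT 0 XOR 0) XOR (1 XOR 1)) IMPLIES ((NOT 1 IMPLIES 0) OR (0 IMPLIES 0))) -> 1
  row 21 [10101]: (((NOT 1 XOR 0) XOR (1 XOR 1)) IMPLIES ((NOT 1 IMPLIES 1) OR (1 IMPLIES 0))) -> 1
  row 22 [10110]: (((NOT 0 XOR 1) XOR (1 XOR 1)) IMPLIES ((NOT 1 IMPLIES 0) OR (0 IMPLIES 0))) -> 1
  row 23 [10111]: (((NOT 1 XOR 1) XOR (1 XOR 1)) IMPLIES ((NOT 1 IMPLIES 1) OR (1 IMPLIES 0))) -> 1
  row 24 [11000]: (((NOT 0 XOR 0) XOR (1 XOR 0)) IMPLIES ((NOT 1 IMPLIES 0) OR (0 IMPLIES 1))) -> 1
  row 25 [11001]: (((NOT 1 XOR 0) XOR (1 XOR 0)) IMPLIES ((NOT 1 IMPLIES 1) OR (1 IMPLIES 1))) -> 1
  row 26 [11010]: (((NOT 0 XOR 1) XOR (1 XOR 0)) IMPLIES ((NOT 1 IMPLIES 0) OR (0 IMPLIES 1))) -> 1
  row 27 [11011]: (((NOT 1 XOR 1) XOR (1 XOR 0)) IMPLIES ((NOT 1 IMPLIES 1) OR (1 IMPLIES 1))) -> 1
  row 28 [11100]: (((NOT 0 XOR 0) XOR (1 XOR 1)) IMPLIES ((NOT 1 IMPLIES 0) OR (0 IMPLIES 1))) -> 1
  row 29 [11101]: (((NOT 1 XOR 0) XOR (1 XOR 1)) IMPLIES ((NOT 1 IMPLIES 1) OR (1 IMPLIES 1))) -> 1
  row 30 [11110]: (((NOT 0 XOR 1) XOR (1 XOR 1)) IMPLIES ((NOT 1 IMPLIES 0) OR (0 IMPLIES 1))) -> 1
  row 31 [11111]: (((NOT 1 XOR 1) XOR (1 XOR 1)) IMPLIES ((NOT 1 IMPLIES 1) OR (1 IMPLIES 1))) -> 1
Full result column, 8 rows per line (x1,x2 fixed per line; x3,x4,x5 runs 000..111 left to right):
  rows 0-7 [x1,x2=00]: 11111111  (ones: 8)
  rows 8-15 [x1,x2=01]: 11111111  (ones: 8)
  rows 16-23 [x1,x2=10]: 11111111  (ones: 8)
  rows 24-31 [x1,x2=11]: 11111111  (ones: 8)
Count of 1-rows = 8+8+8+8 = 32

32


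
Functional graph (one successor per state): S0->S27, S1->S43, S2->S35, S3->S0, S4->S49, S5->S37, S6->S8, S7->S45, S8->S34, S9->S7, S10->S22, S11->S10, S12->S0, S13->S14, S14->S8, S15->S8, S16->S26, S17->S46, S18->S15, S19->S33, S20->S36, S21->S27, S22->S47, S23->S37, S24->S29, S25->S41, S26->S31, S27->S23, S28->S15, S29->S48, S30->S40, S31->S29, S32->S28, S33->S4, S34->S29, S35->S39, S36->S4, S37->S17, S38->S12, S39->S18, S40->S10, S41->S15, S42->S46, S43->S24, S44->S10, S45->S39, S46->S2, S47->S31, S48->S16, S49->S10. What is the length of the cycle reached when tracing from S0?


Trace from S0 until a state repeats:
  S0 -> S27 -> S23 -> S37 -> S17 -> S46 -> S2 -> S35 -> S39 -> S18 -> S15 -> S8 -> S34 -> S29 -> S48 -> S16 -> S26 -> S31 -> S29
S29 first seen at step 13, revisited at step 18.
Cycle length = 18 - 13 = 5

5


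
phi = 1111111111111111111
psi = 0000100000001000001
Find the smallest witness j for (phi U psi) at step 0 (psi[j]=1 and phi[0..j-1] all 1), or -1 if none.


(phi U psi) at 0: need smallest j with psi[j]=1 and phi[i]=1 for all i in [0,j).
Scan from step 0:
  step 0: phi=1, psi=0 -> continue
  step 1: phi=1, psi=0 -> continue
  step 2: phi=1, psi=0 -> continue
  step 3: phi=1, psi=0 -> continue
  step 4: psi=1 and phi held for [0,4) -> witness found
Witness step = 4

4


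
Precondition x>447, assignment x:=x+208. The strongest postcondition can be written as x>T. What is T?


Formula: sp(P, x:=E) = exists old_x. (x = E[old_x/x]) AND P[old_x/x] (old_x is the value of x before the assignment; eliminate old_x by solving x = E[old_x/x] for old_x)
Step 1: Precondition P: x>447, i.e. old_x > 447
Step 2: Assignment gives x = old_x + 208, so old_x = x - 208
Step 3: Substitute into P: x - 208 > 447
Step 4: Simplify: x > 447+208 = 655

655


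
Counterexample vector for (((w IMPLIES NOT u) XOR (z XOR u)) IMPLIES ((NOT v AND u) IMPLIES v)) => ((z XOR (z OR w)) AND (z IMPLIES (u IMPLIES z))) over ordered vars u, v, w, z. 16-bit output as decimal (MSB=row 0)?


F1 = (((w IMPLIES NOT u) XOR (z XOR u)) IMPLIES ((NOT v AND u) IMPLIES v))
F2 = ((z XOR (z OR w)) AND (z IMPLIES (u IMPLIES z)))
Counterexample to F1=>F2 is where F1=1 and F2=0.
Evaluate each row (bits = u,v,w,z, MSB first):
  row 0 [0000]: F1=1 F2=0 -> F1&~F2 -> 1
  row 1 [0001]: F1=1 F2=0 -> F1&~F2 -> 1
  row 2 [0010]: F1=1 F2=1 -> F1&~F2 -> 0
  row 3 [0011]: F1=1 F2=0 -> F1&~F2 -> 1
  row 4 [0100]: F1=1 F2=0 -> F1&~F2 -> 1
  row 5 [0101]: F1=1 F2=0 -> F1&~F2 -> 1
  row 6 [0110]: F1=1 F2=1 -> F1&~F2 -> 0
  row 7 [0111]: F1=1 F2=0 -> F1&~F2 -> 1
  row 8 [1000]: F1=1 F2=0 -> F1&~F2 -> 1
  row 9 [1001]: F1=0 F2=0 -> F1&~F2 -> 0
  row 10 [1010]: F1=0 F2=1 -> F1&~F2 -> 0
  row 11 [1011]: F1=1 F2=0 -> F1&~F2 -> 1
  row 12 [1100]: F1=1 F2=0 -> F1&~F2 -> 1
  row 13 [1101]: F1=1 F2=0 -> F1&~F2 -> 1
  row 14 [1110]: F1=1 F2=1 -> F1&~F2 -> 0
  row 15 [1111]: F1=1 F2=0 -> F1&~F2 -> 1
Full result column, 4 rows per line (u,v fixed per line; w,z runs 00..11 left to right):
  rows 0-3 [u,v=00]: 1101  = hex D
  rows 4-7 [u,v=01]: 1101  = hex D
  rows 8-11 [u,v=10]: 1001  = hex 9
  rows 12-15 [u,v=11]: 1101  = hex D
Counterexample vector (row 0 .. row 15) = 1101110110011101
Output column grouped in 4s = 1101 1101 1001 1101 = 0xDD9D
Convert to decimal digit by digit (value = value*16 + digit):
  D -> 13
  13*16 + 13 (D) = 221
  221*16 + 9 = 3545
  3545*16 + 13 (D) = 56733
Decimal = 56733

56733


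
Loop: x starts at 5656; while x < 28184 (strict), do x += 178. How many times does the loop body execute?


Step 1: x goes from 5656 toward 28184 by 178; the body runs while x<28184, so iterations = ceil((bound-start)/step)
Step 2: Distance=22528
Step 3: ceil(22528/178)=127

127


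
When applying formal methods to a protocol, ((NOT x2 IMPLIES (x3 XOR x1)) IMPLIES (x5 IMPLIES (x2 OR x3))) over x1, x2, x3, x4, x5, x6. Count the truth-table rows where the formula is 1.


Formula: ((NOT x2 IMPLIES (x3 XOR x1)) IMPLIES (x5 IMPLIES (x2 OR x3))) over 6 vars (64 rows)
Evaluate each row (x1, x2, x3, x4, x5, x6 as bits, MSB first):
  row 0 [000000]: ((NOT 0 IMPLIES (0 XOR 0)) IMPLIES (0 IMPLIES (0 OR 0))) -> 1
  row 1 [000001]: ((NOT 0 IMPLIES (0 XOR 0)) IMPLIES (0 IMPLIES (0 OR 0))) -> 1
  row 2 [000010]: ((NOT 0 IMPLIES (0 XOR 0)) IMPLIES (1 IMPLIES (0 OR 0))) -> 1
  row 3 [000011]: ((NOT 0 IMPLIES (0 XOR 0)) IMPLIES (1 IMPLIES (0 OR 0))) -> 1
  row 4 [000100]: ((NOT 0 IMPLIES (0 XOR 0)) IMPLIES (0 IMPLIES (0 OR 0))) -> 1
  (every remaining row is evaluated the same way; all 64 results are listed next)
Full result column, 8 rows per line (x1,x2,x3 fixed per line; x4,x5,x6 runs 000..111 left to right):
  rows 0-7 [x1,x2,x3=000]: 11111111  (ones: 8)
  rows 8-15 [x1,x2,x3=001]: 11111111  (ones: 8)
  rows 16-23 [x1,x2,x3=010]: 11111111  (ones: 8)
  rows 24-31 [x1,x2,x3=011]: 11111111  (ones: 8)
  rows 32-39 [x1,x2,x3=100]: 11001100  (ones: 4)
  rows 40-47 [x1,x2,x3=101]: 11111111  (ones: 8)
  rows 48-55 [x1,x2,x3=110]: 11111111  (ones: 8)
  rows 56-63 [x1,x2,x3=111]: 11111111  (ones: 8)
Count of 1-rows = 8+8+8+8+4+8+8+8 = 60

60


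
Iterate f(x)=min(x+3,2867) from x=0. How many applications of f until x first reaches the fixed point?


Step 1: x=0, cap=2867, increment=3
Step 2: x grows by 3 each step until capped at 2867; fixed point is x=2867
Step 3: iterations = ceil(2867/3) = 956

956


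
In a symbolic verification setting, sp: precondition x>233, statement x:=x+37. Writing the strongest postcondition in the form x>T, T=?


Formula: sp(P, x:=E) = exists old_x. (x = E[old_x/x]) AND P[old_x/x] (old_x is the value of x before the assignment; eliminate old_x by solving x = E[old_x/x] for old_x)
Step 1: Precondition P: x>233, i.e. old_x > 233
Step 2: Assignment gives x = old_x + 37, so old_x = x - 37
Step 3: Substitute into P: x - 37 > 233
Step 4: Simplify: x > 233+37 = 270

270


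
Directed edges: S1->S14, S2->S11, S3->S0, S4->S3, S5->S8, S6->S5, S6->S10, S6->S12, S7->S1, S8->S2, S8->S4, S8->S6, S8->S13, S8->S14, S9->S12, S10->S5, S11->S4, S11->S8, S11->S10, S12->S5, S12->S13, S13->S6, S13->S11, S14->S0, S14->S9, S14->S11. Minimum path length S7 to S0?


BFS layer-by-layer from S7:
  dist 0: {S7}
  dist 1: {S1}
  dist 2: {S14}
  dist 3: {S0, S9, S11}
  -> S0 reached at distance 3
Shortest path length = 3

3


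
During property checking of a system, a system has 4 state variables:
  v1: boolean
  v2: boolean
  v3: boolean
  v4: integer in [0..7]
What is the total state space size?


State space = product of domain sizes of all variables.
Domain sizes:
  v1 (boolean): 2
  v2 (boolean): 2
  v3 (boolean): 2
  v4 (integer in [0..7]): 8
Product = 2 * 2 * 2 * 8 = 64

64


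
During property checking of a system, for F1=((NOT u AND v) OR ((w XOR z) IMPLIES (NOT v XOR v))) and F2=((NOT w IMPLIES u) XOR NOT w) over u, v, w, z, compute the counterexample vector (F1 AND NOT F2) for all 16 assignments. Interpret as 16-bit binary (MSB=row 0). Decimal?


F1 = ((NOT u AND v) OR ((w XOR z) IMPLIES (NOT v XOR v)))
F2 = ((NOT w IMPLIES u) XOR NOT w)
Counterexample to F1=>F2 is where F1=1 and F2=0.
Evaluate each row (bits = u,v,w,z, MSB first):
  row 0 [0000]: F1=1 F2=1 -> F1&~F2 -> 0
  row 1 [0001]: F1=1 F2=1 -> F1&~F2 -> 0
  row 2 [0010]: F1=1 F2=1 -> F1&~F2 -> 0
  row 3 [0011]: F1=1 F2=1 -> F1&~F2 -> 0
  row 4 [0100]: F1=1 F2=1 -> F1&~F2 -> 0
  row 5 [0101]: F1=1 F2=1 -> F1&~F2 -> 0
  row 6 [0110]: F1=1 F2=1 -> F1&~F2 -> 0
  row 7 [0111]: F1=1 F2=1 -> F1&~F2 -> 0
  row 8 [1000]: F1=1 F2=0 -> F1&~F2 -> 1
  row 9 [1001]: F1=1 F2=0 -> F1&~F2 -> 1
  row 10 [1010]: F1=1 F2=1 -> F1&~F2 -> 0
  row 11 [1011]: F1=1 F2=1 -> F1&~F2 -> 0
  row 12 [1100]: F1=1 F2=0 -> F1&~F2 -> 1
  row 13 [1101]: F1=1 F2=0 -> F1&~F2 -> 1
  row 14 [1110]: F1=1 F2=1 -> F1&~F2 -> 0
  row 15 [1111]: F1=1 F2=1 -> F1&~F2 -> 0
Full result column, 4 rows per line (u,v fixed per line; w,z runs 00..11 left to right):
  rows 0-3 [u,v=00]: 0000  = hex 0
  rows 4-7 [u,v=01]: 0000  = hex 0
  rows 8-11 [u,v=10]: 1100  = hex C
  rows 12-15 [u,v=11]: 1100  = hex C
Counterexample vector (row 0 .. row 15) = 0000000011001100
Output column grouped in 4s = 0000 0000 1100 1100 = 0x00CC
Convert to decimal digit by digit (value = value*16 + digit):
  0 -> 0
  0*16 + 0 = 0
  0*16 + 12 (C) = 12
  12*16 + 12 (C) = 204
Decimal = 204

204


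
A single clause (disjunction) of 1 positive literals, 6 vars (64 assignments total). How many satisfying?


Step 1: Total=2^6=64
Step 2: Unsat when all 1 false: 2^5=32
Step 3: Sat=64-32=32

32


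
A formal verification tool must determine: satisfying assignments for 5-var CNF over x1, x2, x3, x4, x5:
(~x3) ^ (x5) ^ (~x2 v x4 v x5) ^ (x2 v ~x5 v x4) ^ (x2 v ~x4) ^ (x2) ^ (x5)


CNF with 7 clauses over 5 vars (32 assignments).
An assignment satisfies CNF iff every clause has >=1 true literal.
Check each row (bits = x1,x2,x3,x4,x5; clause T/F shown):
  row 0 [00000]: clauses=TFTTTFF -> 0
  row 1 [00001]: clauses=TTTFTFT -> 0
  row 2 [00010]: clauses=TFTTFFF -> 0
  row 3 [00011]: clauses=TTTTFFT -> 0
  row 4 [00100]: clauses=FFTTTFF -> 0
  row 5 [00101]: clauses=FTTFTFT -> 0
  row 6 [00110]: clauses=FFTTFFF -> 0
  row 7 [00111]: clauses=FTTTFFT -> 0
  row 8 [01000]: clauses=TFFTTTF -> 0
  row 9 [01001]: clauses=TTTTTTT -> 1
  row 10 [01010]: clauses=TFTTTTF -> 0
  row 11 [01011]: clauses=TTTTTTT -> 1
  row 12 [01100]: clauses=FFFTTTF -> 0
  row 13 [01101]: clauses=FTTTTTT -> 0
  row 14 [01110]: clauses=FFTTTTF -> 0
  row 15 [01111]: clauses=FTTTTTT -> 0
  row 16 [10000]: clauses=TFTTTFF -> 0
  row 17 [10001]: clauses=TTTFTFT -> 0
  row 18 [10010]: clauses=TFTTFFF -> 0
  row 19 [10011]: clauses=TTTTFFT -> 0
  row 20 [10100]: clauses=FFTTTFF -> 0
  row 21 [10101]: clauses=FTTFTFT -> 0
  row 22 [10110]: clauses=FFTTFFF -> 0
  row 23 [10111]: clauses=FTTTFFT -> 0
  row 24 [11000]: clauses=TFFTTTF -> 0
  row 25 [11001]: clauses=TTTTTTT -> 1
  row 26 [11010]: clauses=TFTTTTF -> 0
  row 27 [11011]: clauses=TTTTTTT -> 1
  row 28 [11100]: clauses=FFFTTTF -> 0
  row 29 [11101]: clauses=FTTTTTT -> 0
  row 30 [11110]: clauses=FFTTTTF -> 0
  row 31 [11111]: clauses=FTTTTTT -> 0
Full result column, 8 rows per line (x1,x2 fixed per line; x3,x4,x5 runs 000..111 left to right):
  rows 0-7 [x1,x2=00]: 00000000  (ones: 0)
  rows 8-15 [x1,x2=01]: 01010000  (ones: 2)
  rows 16-23 [x1,x2=10]: 00000000  (ones: 0)
  rows 24-31 [x1,x2=11]: 01010000  (ones: 2)
Satisfying assignments = 0+2+0+2 = 4

4


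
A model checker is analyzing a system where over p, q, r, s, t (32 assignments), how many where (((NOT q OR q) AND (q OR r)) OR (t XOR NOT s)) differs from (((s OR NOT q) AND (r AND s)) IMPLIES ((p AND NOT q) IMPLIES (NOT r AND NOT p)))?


F1 = (((NOT q OR q) AND (q OR r)) OR (t XOR NOT s))
F2 = (((s OR NOT q) AND (r AND s)) IMPLIES ((p AND NOT q) IMPLIES (NOT r AND NOT p)))
Evaluate both on each of 32 rows (bits = p,q,r,s,t):
  row 0 [00000]: F1=1 F2=1 -> 0
  row 1 [00001]: F1=0 F2=1 (differ) -> 1
  row 2 [00010]: F1=0 F2=1 (differ) -> 1
  row 3 [00011]: F1=1 F2=1 -> 0
  row 4 [00100]: F1=1 F2=1 -> 0
  row 5 [00101]: F1=1 F2=1 -> 0
  row 6 [00110]: F1=1 F2=1 -> 0
  row 7 [00111]: F1=1 F2=1 -> 0
  row 8 [01000]: F1=1 F2=1 -> 0
  row 9 [01001]: F1=1 F2=1 -> 0
  row 10 [01010]: F1=1 F2=1 -> 0
  row 11 [01011]: F1=1 F2=1 -> 0
  row 12 [01100]: F1=1 F2=1 -> 0
  row 13 [01101]: F1=1 F2=1 -> 0
  row 14 [01110]: F1=1 F2=1 -> 0
  row 15 [01111]: F1=1 F2=1 -> 0
  row 16 [10000]: F1=1 F2=1 -> 0
  row 17 [10001]: F1=0 F2=1 (differ) -> 1
  row 18 [10010]: F1=0 F2=1 (differ) -> 1
  row 19 [10011]: F1=1 F2=1 -> 0
  row 20 [10100]: F1=1 F2=1 -> 0
  row 21 [10101]: F1=1 F2=1 -> 0
  row 22 [10110]: F1=1 F2=0 (differ) -> 1
  row 23 [10111]: F1=1 F2=0 (differ) -> 1
  row 24 [11000]: F1=1 F2=1 -> 0
  row 25 [11001]: F1=1 F2=1 -> 0
  row 26 [11010]: F1=1 F2=1 -> 0
  row 27 [11011]: F1=1 F2=1 -> 0
  row 28 [11100]: F1=1 F2=1 -> 0
  row 29 [11101]: F1=1 F2=1 -> 0
  row 30 [11110]: F1=1 F2=1 -> 0
  row 31 [11111]: F1=1 F2=1 -> 0
Full result column, 8 rows per line (p,q fixed per line; r,s,t runs 000..111 left to right):
  rows 0-7 [p,q=00]: 01100000  (ones: 2)
  rows 8-15 [p,q=01]: 00000000  (ones: 0)
  rows 16-23 [p,q=10]: 01100011  (ones: 4)
  rows 24-31 [p,q=11]: 00000000  (ones: 0)
Disagreements = 2+0+4+0 = 6

6


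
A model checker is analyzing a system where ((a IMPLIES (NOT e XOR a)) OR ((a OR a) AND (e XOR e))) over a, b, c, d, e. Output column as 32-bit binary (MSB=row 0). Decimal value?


Formula: ((a IMPLIES (NOT e XOR a)) OR ((a OR a) AND (e XOR e))) over a, b, c, d, e (32 rows)
Evaluate each row (bits = a,b,c,d,e, MSB first):
  row 0 [00000]: ((0 IMPLIES (NOT 0 XOR 0)) OR ((0 OR 0) AND (0 XOR 0))) -> 1
  row 1 [00001]: ((0 IMPLIES (NOT 1 XOR 0)) OR ((0 OR 0) AND (1 XOR 1))) -> 1
  row 2 [00010]: ((0 IMPLIES (NOT 0 XOR 0)) OR ((0 OR 0) AND (0 XOR 0))) -> 1
  row 3 [00011]: ((0 IMPLIES (NOT 1 XOR 0)) OR ((0 OR 0) AND (1 XOR 1))) -> 1
  row 4 [00100]: ((0 IMPLIES (NOT 0 XOR 0)) OR ((0 OR 0) AND (0 XOR 0))) -> 1
  row 5 [00101]: ((0 IMPLIES (NOT 1 XOR 0)) OR ((0 OR 0) AND (1 XOR 1))) -> 1
  row 6 [00110]: ((0 IMPLIES (NOT 0 XOR 0)) OR ((0 OR 0) AND (0 XOR 0))) -> 1
  row 7 [00111]: ((0 IMPLIES (NOT 1 XOR 0)) OR ((0 OR 0) AND (1 XOR 1))) -> 1
  row 8 [01000]: ((0 IMPLIES (NOT 0 XOR 0)) OR ((0 OR 0) AND (0 XOR 0))) -> 1
  row 9 [01001]: ((0 IMPLIES (NOT 1 XOR 0)) OR ((0 OR 0) AND (1 XOR 1))) -> 1
  row 10 [01010]: ((0 IMPLIES (NOT 0 XOR 0)) OR ((0 OR 0) AND (0 XOR 0))) -> 1
  row 11 [01011]: ((0 IMPLIES (NOT 1 XOR 0)) OR ((0 OR 0) AND (1 XOR 1))) -> 1
  row 12 [01100]: ((0 IMPLIES (NOT 0 XOR 0)) OR ((0 OR 0) AND (0 XOR 0))) -> 1
  row 13 [01101]: ((0 IMPLIES (NOT 1 XOR 0)) OR ((0 OR 0) AND (1 XOR 1))) -> 1
  row 14 [01110]: ((0 IMPLIES (NOT 0 XOR 0)) OR ((0 OR 0) AND (0 XOR 0))) -> 1
  row 15 [01111]: ((0 IMPLIES (NOT 1 XOR 0)) OR ((0 OR 0) AND (1 XOR 1))) -> 1
  row 16 [10000]: ((1 IMPLIES (NOT 0 XOR 1)) OR ((1 OR 1) AND (0 XOR 0))) -> 0
  row 17 [10001]: ((1 IMPLIES (NOT 1 XOR 1)) OR ((1 OR 1) AND (1 XOR 1))) -> 1
  row 18 [10010]: ((1 IMPLIES (NOT 0 XOR 1)) OR ((1 OR 1) AND (0 XOR 0))) -> 0
  row 19 [10011]: ((1 IMPLIES (NOT 1 XOR 1)) OR ((1 OR 1) AND (1 XOR 1))) -> 1
  row 20 [10100]: ((1 IMPLIES (NOT 0 XOR 1)) OR ((1 OR 1) AND (0 XOR 0))) -> 0
  row 21 [10101]: ((1 IMPLIES (NOT 1 XOR 1)) OR ((1 OR 1) AND (1 XOR 1))) -> 1
  row 22 [10110]: ((1 IMPLIES (NOT 0 XOR 1)) OR ((1 OR 1) AND (0 XOR 0))) -> 0
  row 23 [10111]: ((1 IMPLIES (NOT 1 XOR 1)) OR ((1 OR 1) AND (1 XOR 1))) -> 1
  row 24 [11000]: ((1 IMPLIES (NOT 0 XOR 1)) OR ((1 OR 1) AND (0 XOR 0))) -> 0
  row 25 [11001]: ((1 IMPLIES (NOT 1 XOR 1)) OR ((1 OR 1) AND (1 XOR 1))) -> 1
  row 26 [11010]: ((1 IMPLIES (NOT 0 XOR 1)) OR ((1 OR 1) AND (0 XOR 0))) -> 0
  row 27 [11011]: ((1 IMPLIES (NOT 1 XOR 1)) OR ((1 OR 1) AND (1 XOR 1))) -> 1
  row 28 [11100]: ((1 IMPLIES (NOT 0 XOR 1)) OR ((1 OR 1) AND (0 XOR 0))) -> 0
  row 29 [11101]: ((1 IMPLIES (NOT 1 XOR 1)) OR ((1 OR 1) AND (1 XOR 1))) -> 1
  row 30 [11110]: ((1 IMPLIES (NOT 0 XOR 1)) OR ((1 OR 1) AND (0 XOR 0))) -> 0
  row 31 [11111]: ((1 IMPLIES (NOT 1 XOR 1)) OR ((1 OR 1) AND (1 XOR 1))) -> 1
Full result column, 4 rows per line (a,b,c fixed per line; d,e runs 00..11 left to right):
  rows 0-3 [a,b,c=000]: 1111  = hex F
  rows 4-7 [a,b,c=001]: 1111  = hex F
  rows 8-11 [a,b,c=010]: 1111  = hex F
  rows 12-15 [a,b,c=011]: 1111  = hex F
  rows 16-19 [a,b,c=100]: 0101  = hex 5
  rows 20-23 [a,b,c=101]: 0101  = hex 5
  rows 24-27 [a,b,c=110]: 0101  = hex 5
  rows 28-31 [a,b,c=111]: 0101  = hex 5
Output column (row 0 .. row 31) = 11111111111111110101010101010101
Output column grouped in 4s = 1111 1111 1111 1111 0101 0101 0101 0101 = 0xFFFF5555
Convert to decimal digit by digit (value = value*16 + digit):
  F -> 15
  15*16 + 15 (F) = 255
  255*16 + 15 (F) = 4095
  4095*16 + 15 (F) = 65535
  65535*16 + 5 = 1048565
  1048565*16 + 5 = 16777045
  16777045*16 + 5 = 268432725
  268432725*16 + 5 = 4294923605
Decimal = 4294923605

4294923605


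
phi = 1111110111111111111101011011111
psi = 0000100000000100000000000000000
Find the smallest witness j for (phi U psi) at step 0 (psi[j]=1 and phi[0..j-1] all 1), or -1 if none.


(phi U psi) at 0: need smallest j with psi[j]=1 and phi[i]=1 for all i in [0,j).
Scan from step 0:
  step 0: phi=1, psi=0 -> continue
  step 1: phi=1, psi=0 -> continue
  step 2: phi=1, psi=0 -> continue
  step 3: phi=1, psi=0 -> continue
  step 4: psi=1 and phi held for [0,4) -> witness found
Witness step = 4

4


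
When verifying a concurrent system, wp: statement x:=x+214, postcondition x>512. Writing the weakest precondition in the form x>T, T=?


Formula: wp(x:=E, P) = P[E/x] (substitute E for x in postcondition)
Step 1: Postcondition: x>512
Step 2: Substitute x+214 for x: x+214>512
Step 3: Solve for x: x > 512-214 = 298

298


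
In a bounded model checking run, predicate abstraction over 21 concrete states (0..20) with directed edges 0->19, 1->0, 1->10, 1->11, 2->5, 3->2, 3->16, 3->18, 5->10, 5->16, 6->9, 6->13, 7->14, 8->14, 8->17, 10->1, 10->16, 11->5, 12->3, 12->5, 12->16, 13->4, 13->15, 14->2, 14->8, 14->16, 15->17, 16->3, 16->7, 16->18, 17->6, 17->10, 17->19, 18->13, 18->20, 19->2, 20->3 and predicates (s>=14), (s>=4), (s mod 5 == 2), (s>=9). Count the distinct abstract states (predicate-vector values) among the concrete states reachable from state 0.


BFS from 0:
Concrete reachable: {0, 1, 2, 3, 4, 5, 6, 7, 8, 9, 10, 11, 13, 14, 15, 16, 17, 18, 19, 20}
Abstract via predicates (s>=14), (s>=4), (s mod 5 == 2), (s>=9):
  (0,0,0,0) <- {0, 1, 3}
  (0,0,1,0) <- {2}
  (0,1,0,0) <- {4, 5, 6, 8}
  (0,1,0,1) <- {9, 10, 11, 13}
  (0,1,1,0) <- {7}
  (1,1,0,1) <- {14, 15, 16, 18, 19, 20}
  (1,1,1,1) <- {17}
Distinct abstract states = 7

7


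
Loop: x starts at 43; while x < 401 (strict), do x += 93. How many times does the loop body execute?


Step 1: x goes from 43 toward 401 by 93; the body runs while x<401, so iterations = ceil((bound-start)/step)
Step 2: Distance=358
Step 3: ceil(358/93)=4

4


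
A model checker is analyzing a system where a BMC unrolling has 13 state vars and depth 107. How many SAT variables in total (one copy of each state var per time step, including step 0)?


BMC unrolls to depth k, creating one copy of each state var for steps 0..k.
Step count = 107 + 1 = 108 (steps 0 through 107)
Vars per step = 13
Total = 13 * 108 = 1404

1404


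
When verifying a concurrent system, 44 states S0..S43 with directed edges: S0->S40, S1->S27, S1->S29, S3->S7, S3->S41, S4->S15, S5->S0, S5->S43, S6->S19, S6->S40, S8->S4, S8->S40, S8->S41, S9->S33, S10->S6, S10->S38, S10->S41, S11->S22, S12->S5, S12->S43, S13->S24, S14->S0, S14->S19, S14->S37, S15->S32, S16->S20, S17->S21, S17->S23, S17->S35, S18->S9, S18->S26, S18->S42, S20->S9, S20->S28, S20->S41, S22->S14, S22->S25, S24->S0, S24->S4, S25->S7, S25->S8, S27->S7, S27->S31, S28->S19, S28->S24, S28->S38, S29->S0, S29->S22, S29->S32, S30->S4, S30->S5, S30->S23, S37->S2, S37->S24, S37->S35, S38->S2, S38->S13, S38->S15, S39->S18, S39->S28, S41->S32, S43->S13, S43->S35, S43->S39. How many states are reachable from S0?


BFS from S0:
  layer 0: {S0}
  layer 1: {S40}
Reachable set: {S0, S40}
Count = 2

2


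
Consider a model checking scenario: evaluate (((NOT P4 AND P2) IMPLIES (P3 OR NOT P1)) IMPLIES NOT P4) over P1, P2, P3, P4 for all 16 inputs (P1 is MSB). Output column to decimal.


Formula: (((NOT P4 AND P2) IMPLIES (P3 OR NOT P1)) IMPLIES NOT P4) over P1, P2, P3, P4 (16 rows)
Evaluate each row (bits = P1,P2,P3,P4, MSB first):
  row 0 [0000]: (((NOT 0 AND 0) IMPLIES (0 OR NOT 0)) IMPLIES NOT 0) -> 1
  row 1 [0001]: (((NOT 1 AND 0) IMPLIES (0 OR NOT 0)) IMPLIES NOT 1) -> 0
  row 2 [0010]: (((NOT 0 AND 0) IMPLIES (1 OR NOT 0)) IMPLIES NOT 0) -> 1
  row 3 [0011]: (((NOT 1 AND 0) IMPLIES (1 OR NOT 0)) IMPLIES NOT 1) -> 0
  row 4 [0100]: (((NOT 0 AND 1) IMPLIES (0 OR NOT 0)) IMPLIES NOT 0) -> 1
  row 5 [0101]: (((NOT 1 AND 1) IMPLIES (0 OR NOT 0)) IMPLIES NOT 1) -> 0
  row 6 [0110]: (((NOT 0 AND 1) IMPLIES (1 OR NOT 0)) IMPLIES NOT 0) -> 1
  row 7 [0111]: (((NOT 1 AND 1) IMPLIES (1 OR NOT 0)) IMPLIES NOT 1) -> 0
  row 8 [1000]: (((NOT 0 AND 0) IMPLIES (0 OR NOT 1)) IMPLIES NOT 0) -> 1
  row 9 [1001]: (((NOT 1 AND 0) IMPLIES (0 OR NOT 1)) IMPLIES NOT 1) -> 0
  row 10 [1010]: (((NOT 0 AND 0) IMPLIES (1 OR NOT 1)) IMPLIES NOT 0) -> 1
  row 11 [1011]: (((NOT 1 AND 0) IMPLIES (1 OR NOT 1)) IMPLIES NOT 1) -> 0
  row 12 [1100]: (((NOT 0 AND 1) IMPLIES (0 OR NOT 1)) IMPLIES NOT 0) -> 1
  row 13 [1101]: (((NOT 1 AND 1) IMPLIES (0 OR NOT 1)) IMPLIES NOT 1) -> 0
  row 14 [1110]: (((NOT 0 AND 1) IMPLIES (1 OR NOT 1)) IMPLIES NOT 0) -> 1
  row 15 [1111]: (((NOT 1 AND 1) IMPLIES (1 OR NOT 1)) IMPLIES NOT 1) -> 0
Full result column, 4 rows per line (P1,P2 fixed per line; P3,P4 runs 00..11 left to right):
  rows 0-3 [P1,P2=00]: 1010  = hex A
  rows 4-7 [P1,P2=01]: 1010  = hex A
  rows 8-11 [P1,P2=10]: 1010  = hex A
  rows 12-15 [P1,P2=11]: 1010  = hex A
Output column (row 0 .. row 15) = 1010101010101010
Output column grouped in 4s = 1010 1010 1010 1010 = 0xAAAA
Convert to decimal digit by digit (value = value*16 + digit):
  A -> 10
  10*16 + 10 (A) = 170
  170*16 + 10 (A) = 2730
  2730*16 + 10 (A) = 43690
Decimal = 43690

43690


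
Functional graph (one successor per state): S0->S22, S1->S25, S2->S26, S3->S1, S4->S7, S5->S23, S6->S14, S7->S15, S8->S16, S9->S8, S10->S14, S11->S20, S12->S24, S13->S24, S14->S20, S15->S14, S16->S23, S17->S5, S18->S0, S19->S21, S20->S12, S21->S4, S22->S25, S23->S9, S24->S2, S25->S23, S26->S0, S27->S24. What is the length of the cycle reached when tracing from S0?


Trace from S0 until a state repeats:
  S0 -> S22 -> S25 -> S23 -> S9 -> S8 -> S16 -> S23
S23 first seen at step 3, revisited at step 7.
Cycle length = 7 - 3 = 4

4


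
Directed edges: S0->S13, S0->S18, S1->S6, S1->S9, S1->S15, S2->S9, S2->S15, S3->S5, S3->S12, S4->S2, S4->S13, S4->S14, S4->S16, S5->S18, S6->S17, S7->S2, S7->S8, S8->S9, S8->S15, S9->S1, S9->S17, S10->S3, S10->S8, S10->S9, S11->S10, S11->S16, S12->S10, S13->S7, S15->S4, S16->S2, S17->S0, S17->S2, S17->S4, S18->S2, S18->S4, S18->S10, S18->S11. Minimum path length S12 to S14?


BFS layer-by-layer from S12:
  dist 0: {S12}
  dist 1: {S10}
  dist 2: {S3, S8, S9}
  dist 3: {S1, S5, S15, S17}
  dist 4: {S0, S2, S4, S6, S18}
  dist 5: {S11, S13, S14, S16}
  -> S14 reached at distance 5
Shortest path length = 5

5


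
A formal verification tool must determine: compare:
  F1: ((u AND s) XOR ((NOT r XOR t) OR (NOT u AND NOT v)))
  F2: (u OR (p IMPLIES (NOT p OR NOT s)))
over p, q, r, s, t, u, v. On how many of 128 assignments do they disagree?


F1 = ((u AND s) XOR ((NOT r XOR t) OR (NOT u AND NOT v)))
F2 = (u OR (p IMPLIES (NOT p OR NOT s)))
Evaluate both on each of 128 rows (bits = p,q,r,s,t,u,v):
  row 0 [0000000]: F1=1 F2=1 -> 0
  row 1 [0000001]: F1=1 F2=1 -> 0
  row 2 [0000010]: F1=1 F2=1 -> 0
  row 3 [0000011]: F1=1 F2=1 -> 0
  row 4 [0000100]: F1=1 F2=1 -> 0
  (every remaining row is evaluated the same way; all 128 results are listed next)
Full result column, 8 rows per line (p,q,r,s fixed per line; t,u,v runs 000..111 left to right):
  rows 0-7 [p,q,r,s=0000]: 00000111  (ones: 3)
  rows 8-15 [p,q,r,s=0001]: 00110100  (ones: 3)
  rows 16-23 [p,q,r,s=0010]: 01110000  (ones: 3)
  rows 24-31 [p,q,r,s=0011]: 01000011  (ones: 3)
  rows 32-39 [p,q,r,s=0100]: 00000111  (ones: 3)
  rows 40-47 [p,q,r,s=0101]: 00110100  (ones: 3)
  rows 48-55 [p,q,r,s=0110]: 01110000  (ones: 3)
  rows 56-63 [p,q,r,s=0111]: 01000011  (ones: 3)
  rows 64-71 [p,q,r,s=1000]: 00000111  (ones: 3)
  rows 72-79 [p,q,r,s=1001]: 11111000  (ones: 5)
  rows 80-87 [p,q,r,s=1010]: 01110000  (ones: 3)
  rows 88-95 [p,q,r,s=1011]: 10001111  (ones: 5)
  rows 96-103 [p,q,r,s=1100]: 00000111  (ones: 3)
  rows 104-111 [p,q,r,s=1101]: 11111000  (ones: 5)
  rows 112-119 [p,q,r,s=1110]: 01110000  (ones: 3)
  rows 120-127 [p,q,r,s=1111]: 10001111  (ones: 5)
Disagreements = 3+3+3+3+3+3+3+3+3+5+3+5+3+5+3+5 = 56

56
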